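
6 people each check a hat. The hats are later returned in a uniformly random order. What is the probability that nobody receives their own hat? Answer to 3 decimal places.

This is the derangement probability: permutations of 6 with no fixed point.
D(6) = 6! · (1 − 1/1! + 1/2! − ··· + (−1)^6/6!) = 265.
P = 265/720 = 53/144 ≈ 0.368.

0.368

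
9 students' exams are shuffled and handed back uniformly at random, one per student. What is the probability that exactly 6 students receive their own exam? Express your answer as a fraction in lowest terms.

Choose which 6 of the 9 are fixed: C(9,6) = 84 ways.
The remaining 3 must have no fixed point: D(3) = 2.
P = 84·2/362880 = 1/2160.

1/2160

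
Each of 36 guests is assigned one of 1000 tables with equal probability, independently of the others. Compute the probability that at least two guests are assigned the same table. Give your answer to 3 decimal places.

0.471

It's easier to compute the probability that all 36 are distinct.
P(all distinct) = 1000/1000 · 999/1000 · ··· · 965/1000 ≈ 0.529.
So the probability of at least one match is 1 − 0.529 = 0.471.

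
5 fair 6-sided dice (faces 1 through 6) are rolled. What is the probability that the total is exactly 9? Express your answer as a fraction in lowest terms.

35/3888

There are 6^5 = 7776 equally likely outcomes.
The number of ordered 5-tuples from {1,…,6} summing to 9 is 70.
P(sum = 9) = 70/7776 = 35/3888.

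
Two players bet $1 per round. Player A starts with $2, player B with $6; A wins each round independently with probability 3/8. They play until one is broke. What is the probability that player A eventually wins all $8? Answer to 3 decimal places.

0.030

Let r = q/p = (5/8)/(3/8) = 5/3. The recurrence P(i) = p·P(i+1) + q·P(i−1) with P(0)=0, P(8)=1 gives P(i) = (1 − r^i)/(1 − r^8).
P(2) = (1 − (5/3)^2) / (1 − (5/3)^8) = 729/24004 ≈ 0.030.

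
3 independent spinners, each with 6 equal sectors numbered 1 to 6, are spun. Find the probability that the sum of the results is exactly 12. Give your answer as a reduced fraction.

25/216

There are 6^3 = 216 equally likely outcomes.
The number of ordered 3-tuples from {1,…,6} summing to 12 is 25.
P(sum = 12) = 25/216.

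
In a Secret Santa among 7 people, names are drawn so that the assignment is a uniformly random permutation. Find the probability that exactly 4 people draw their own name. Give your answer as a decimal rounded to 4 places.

0.0139

Choose which 4 of the 7 are fixed: C(7,4) = 35 ways.
The remaining 3 must have no fixed point: D(3) = 2.
P = 35·2/5040 = 1/72 ≈ 0.0139.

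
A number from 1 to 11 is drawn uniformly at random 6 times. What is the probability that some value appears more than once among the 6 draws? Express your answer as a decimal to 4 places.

P(all 6 different) = 11/11 · 10/11 · ··· · 6/11 ≈ 0.1878.
P(at least two equal) = 1 − 0.1878 = 0.8122.

0.8122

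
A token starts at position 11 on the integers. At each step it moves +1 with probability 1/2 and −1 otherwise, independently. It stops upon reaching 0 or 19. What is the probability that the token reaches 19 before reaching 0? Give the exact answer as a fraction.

With a fair step, P(i) = ½P(i−1) + ½P(i+1) with P(0)=0, P(19)=1 has the linear solution P(i) = i/19.
P(11) = 11/19.

11/19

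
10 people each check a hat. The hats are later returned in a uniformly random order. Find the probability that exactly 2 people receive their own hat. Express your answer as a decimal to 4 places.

0.1839

Choose which 2 of the 10 are fixed: C(10,2) = 45 ways.
The remaining 8 must have no fixed point: D(8) = 14833.
P = 45·14833/3628800 = 2119/11520 ≈ 0.1839.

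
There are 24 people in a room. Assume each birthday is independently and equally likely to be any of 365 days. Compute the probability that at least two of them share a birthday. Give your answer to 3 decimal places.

0.538

It's easier to compute the probability that all 24 are distinct.
P(all distinct) = 365/365 · 364/365 · ··· · 342/365 ≈ 0.462.
So the probability of at least one match is 1 − 0.462 = 0.538.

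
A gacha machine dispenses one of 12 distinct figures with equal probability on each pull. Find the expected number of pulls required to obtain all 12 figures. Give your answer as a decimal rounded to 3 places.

37.239

After i distinct types are collected, each trial gives a new one with probability (12−i)/12, so the expected wait for the next new type is 12/(12−i).
E = 12/12 + 12/11 + 12/10 + 12/9 + 12/8 + 12/7 + 12/6 + 12/5 + 12/4 + 12/3 + 12/2 + 12/1 = 86021/2310 ≈ 37.239.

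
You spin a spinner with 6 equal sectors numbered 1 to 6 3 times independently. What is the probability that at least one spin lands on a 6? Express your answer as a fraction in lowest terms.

P(no spin lands on a 6) = (5/6)^3 = 125/216.
P(at least one) = 1 − 125/216 = 91/216.

91/216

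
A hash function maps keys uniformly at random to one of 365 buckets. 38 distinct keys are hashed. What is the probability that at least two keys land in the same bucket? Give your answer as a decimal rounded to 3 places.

It's easier to compute the probability that all 38 are distinct.
P(all distinct) = 365/365 · 364/365 · ··· · 328/365 ≈ 0.136.
So the probability of at least one match is 1 − 0.136 = 0.864.

0.864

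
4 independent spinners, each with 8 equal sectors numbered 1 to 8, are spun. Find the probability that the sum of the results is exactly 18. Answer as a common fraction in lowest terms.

There are 8^4 = 4096 equally likely outcomes.
The number of ordered 4-tuples from {1,…,8} summing to 18 is 344.
P(sum = 18) = 344/4096 = 43/512.

43/512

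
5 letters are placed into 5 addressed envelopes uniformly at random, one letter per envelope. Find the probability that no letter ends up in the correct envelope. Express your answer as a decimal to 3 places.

0.367

This is the derangement probability: permutations of 5 with no fixed point.
D(5) = 5! · (1 − 1/1! + 1/2! − ··· + (−1)^5/5!) = 44.
P = 44/120 = 11/30 ≈ 0.367.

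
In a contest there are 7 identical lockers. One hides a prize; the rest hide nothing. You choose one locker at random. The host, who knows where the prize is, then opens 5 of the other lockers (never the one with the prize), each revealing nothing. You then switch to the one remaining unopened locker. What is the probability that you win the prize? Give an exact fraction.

Your original locker holds the prize with probability 1/7, so the other 6 collectively hold it with probability 6/7.
The host can always find 5 empty lockers to open, so the reveals don't change that 6/7; it is now spread over the 1 remaining unopened locker.
P(win by switching) = (6/7) · (1/1) = 6/7.

6/7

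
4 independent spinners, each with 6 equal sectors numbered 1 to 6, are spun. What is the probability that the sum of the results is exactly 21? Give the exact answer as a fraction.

5/324

There are 6^4 = 1296 equally likely outcomes.
The number of ordered 4-tuples from {1,…,6} summing to 21 is 20.
P(sum = 21) = 20/1296 = 5/324.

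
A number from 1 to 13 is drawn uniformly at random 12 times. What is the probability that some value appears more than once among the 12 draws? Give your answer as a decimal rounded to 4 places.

0.9997

P(all 12 different) = 13/13 · 12/13 · ··· · 2/13 ≈ 0.0003.
P(at least two equal) = 1 − 0.0003 = 0.9997.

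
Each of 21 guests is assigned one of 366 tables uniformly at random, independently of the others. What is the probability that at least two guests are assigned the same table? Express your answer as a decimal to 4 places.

0.4428

It's easier to compute the probability that all 21 are distinct.
P(all distinct) = 366/366 · 365/366 · ··· · 346/366 ≈ 0.5572.
So the probability of at least one match is 1 − 0.5572 = 0.4428.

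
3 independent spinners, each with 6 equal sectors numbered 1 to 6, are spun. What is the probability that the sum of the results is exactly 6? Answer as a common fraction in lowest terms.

There are 6^3 = 216 equally likely outcomes.
The number of ordered 3-tuples from {1,…,6} summing to 6 is 10.
P(sum = 6) = 10/216 = 5/108.

5/108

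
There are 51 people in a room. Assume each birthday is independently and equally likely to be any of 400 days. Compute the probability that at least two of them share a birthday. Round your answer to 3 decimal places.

It's easier to compute the probability that all 51 are distinct.
P(all distinct) = 400/400 · 399/400 · ··· · 350/400 ≈ 0.036.
So the probability of at least one match is 1 − 0.036 = 0.964.

0.964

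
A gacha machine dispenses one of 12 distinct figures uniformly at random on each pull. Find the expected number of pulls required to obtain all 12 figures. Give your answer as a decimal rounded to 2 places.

After i distinct types are collected, each trial gives a new one with probability (12−i)/12, so the expected wait for the next new type is 12/(12−i).
E = 12/12 + 12/11 + 12/10 + 12/9 + 12/8 + 12/7 + 12/6 + 12/5 + 12/4 + 12/3 + 12/2 + 12/1 = 86021/2310 ≈ 37.24.

37.24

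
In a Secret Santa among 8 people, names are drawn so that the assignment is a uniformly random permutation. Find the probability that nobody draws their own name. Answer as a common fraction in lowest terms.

This is the derangement probability: permutations of 8 with no fixed point.
D(8) = 8! · (1 − 1/1! + 1/2! − ··· + (−1)^8/8!) = 14833.
P = 14833/40320 = 2119/5760.

2119/5760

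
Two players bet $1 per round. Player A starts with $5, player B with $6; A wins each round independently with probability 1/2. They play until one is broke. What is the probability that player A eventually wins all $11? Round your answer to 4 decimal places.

0.4545

With a fair step, P(i) = ½P(i−1) + ½P(i+1) with P(0)=0, P(11)=1 has the linear solution P(i) = i/11.
P(5) = 5/11 ≈ 0.4545.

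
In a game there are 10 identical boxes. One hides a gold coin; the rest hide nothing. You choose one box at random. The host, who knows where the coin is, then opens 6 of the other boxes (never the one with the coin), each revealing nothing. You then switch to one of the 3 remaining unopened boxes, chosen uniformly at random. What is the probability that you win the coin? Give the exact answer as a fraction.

Your original box holds the coin with probability 1/10, so the other 9 collectively hold it with probability 9/10.
The host can always find 6 empty boxes to open, so the reveals don't change that 9/10; it is now spread over the 3 remaining unopened boxes.
P(win by switching) = (9/10) · (1/3) = 3/10.

3/10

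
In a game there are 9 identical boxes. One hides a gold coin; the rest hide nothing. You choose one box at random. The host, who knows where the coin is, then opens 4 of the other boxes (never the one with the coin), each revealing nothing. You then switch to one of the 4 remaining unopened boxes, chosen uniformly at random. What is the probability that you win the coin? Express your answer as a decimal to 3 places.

Your original box holds the coin with probability 1/9, so the other 8 collectively hold it with probability 8/9.
The host can always find 4 empty boxes to open, so the reveals don't change that 8/9; it is now spread over the 4 remaining unopened boxes.
P(win by switching) = (8/9) · (1/4) = 2/9 ≈ 0.222.

0.222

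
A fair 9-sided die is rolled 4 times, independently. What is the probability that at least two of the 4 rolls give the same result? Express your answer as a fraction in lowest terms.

P(all 4 different) = 9/9 · 8/9 · ··· · 6/9 = 112/243.
P(at least two equal) = 1 − 112/243 = 131/243.

131/243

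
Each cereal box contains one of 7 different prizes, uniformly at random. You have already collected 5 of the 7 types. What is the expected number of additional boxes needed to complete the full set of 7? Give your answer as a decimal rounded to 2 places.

Starting from 5 distinct types, each trial gives a new one with probability (7−i)/7 when i types are held, so the wait for the next new type is 7/(7−i).
E = 7/2 + 7/1 = 21/2 ≈ 10.50.

10.50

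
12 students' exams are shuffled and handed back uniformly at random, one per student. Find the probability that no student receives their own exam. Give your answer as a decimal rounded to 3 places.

0.368

This is the derangement probability: permutations of 12 with no fixed point.
D(12) = 12! · (1 − 1/1! + 1/2! − ··· + (−1)^12/12!) = 176214841.
P = 176214841/479001600 = 16019531/43545600 ≈ 0.368.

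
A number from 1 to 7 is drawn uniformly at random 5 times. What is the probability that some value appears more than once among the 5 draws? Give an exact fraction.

2041/2401

P(all 5 different) = 7/7 · 6/7 · ··· · 3/7 = 360/2401.
P(at least two equal) = 1 − 360/2401 = 2041/2401.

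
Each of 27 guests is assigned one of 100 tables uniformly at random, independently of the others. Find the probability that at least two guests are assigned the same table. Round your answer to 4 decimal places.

0.9791

It's easier to compute the probability that all 27 are distinct.
P(all distinct) = 100/100 · 99/100 · ··· · 74/100 ≈ 0.0209.
So the probability of at least one match is 1 − 0.0209 = 0.9791.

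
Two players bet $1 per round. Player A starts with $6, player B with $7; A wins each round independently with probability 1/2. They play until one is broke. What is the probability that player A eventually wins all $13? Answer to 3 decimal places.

0.462

With a fair step, P(i) = ½P(i−1) + ½P(i+1) with P(0)=0, P(13)=1 has the linear solution P(i) = i/13.
P(6) = 6/13 ≈ 0.462.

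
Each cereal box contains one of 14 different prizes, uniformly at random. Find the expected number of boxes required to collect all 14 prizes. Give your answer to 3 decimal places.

45.522

After i distinct types are collected, each trial gives a new one with probability (14−i)/14, so the expected wait for the next new type is 14/(14−i).
E = 14/14 + 14/13 + 14/12 + 14/11 + 14/10 + 14/9 + 14/8 + 14/7 + 14/6 + 14/5 + 14/4 + 14/3 + 14/2 + 14/1 = 1171733/25740 ≈ 45.522.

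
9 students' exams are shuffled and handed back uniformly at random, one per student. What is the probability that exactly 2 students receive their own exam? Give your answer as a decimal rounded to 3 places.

Choose which 2 of the 9 are fixed: C(9,2) = 36 ways.
The remaining 7 must have no fixed point: D(7) = 1854.
P = 36·1854/362880 = 103/560 ≈ 0.184.

0.184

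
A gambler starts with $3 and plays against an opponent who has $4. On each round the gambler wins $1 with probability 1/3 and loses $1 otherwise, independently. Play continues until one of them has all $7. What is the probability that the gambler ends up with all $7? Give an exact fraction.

7/127

Let r = q/p = (2/3)/(1/3) = 2. The recurrence P(i) = p·P(i+1) + q·P(i−1) with P(0)=0, P(7)=1 gives P(i) = (1 − r^i)/(1 − r^7).
P(3) = (1 − (2)^3) / (1 − (2)^7) = 7/127.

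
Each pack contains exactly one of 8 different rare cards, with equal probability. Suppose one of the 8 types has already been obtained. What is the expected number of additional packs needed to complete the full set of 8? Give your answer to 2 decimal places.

20.74

Starting from 1 distinct type, each trial gives a new one with probability (8−i)/8 when i types are held, so the wait for the next new type is 8/(8−i).
E = 8/7 + 8/6 + 8/5 + 8/4 + 8/3 + 8/2 + 8/1 = 726/35 ≈ 20.74.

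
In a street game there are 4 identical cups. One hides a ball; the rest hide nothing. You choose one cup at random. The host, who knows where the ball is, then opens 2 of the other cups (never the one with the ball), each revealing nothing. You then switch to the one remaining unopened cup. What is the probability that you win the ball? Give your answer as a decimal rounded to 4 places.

Your original cup holds the ball with probability 1/4, so the other 3 collectively hold it with probability 3/4.
The host can always find 2 empty cups to open, so the reveals don't change that 3/4; it is now spread over the 1 remaining unopened cup.
P(win by switching) = (3/4) · (1/1) = 3/4 ≈ 0.7500.

0.7500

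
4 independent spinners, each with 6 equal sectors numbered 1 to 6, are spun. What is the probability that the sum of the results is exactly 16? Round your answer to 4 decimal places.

0.0965

There are 6^4 = 1296 equally likely outcomes.
The number of ordered 4-tuples from {1,…,6} summing to 16 is 125.
P(sum = 16) = 125/1296 ≈ 0.0965.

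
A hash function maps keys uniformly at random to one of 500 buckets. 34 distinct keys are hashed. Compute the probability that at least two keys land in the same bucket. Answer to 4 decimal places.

It's easier to compute the probability that all 34 are distinct.
P(all distinct) = 500/500 · 499/500 · ··· · 467/500 ≈ 0.3173.
So the probability of at least one match is 1 − 0.3173 = 0.6827.

0.6827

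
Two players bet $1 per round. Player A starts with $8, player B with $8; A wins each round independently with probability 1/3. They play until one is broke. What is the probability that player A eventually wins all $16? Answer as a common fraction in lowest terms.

Let r = q/p = (2/3)/(1/3) = 2. The recurrence P(i) = p·P(i+1) + q·P(i−1) with P(0)=0, P(16)=1 gives P(i) = (1 − r^i)/(1 − r^16).
P(8) = (1 − (2)^8) / (1 − (2)^16) = 1/257.

1/257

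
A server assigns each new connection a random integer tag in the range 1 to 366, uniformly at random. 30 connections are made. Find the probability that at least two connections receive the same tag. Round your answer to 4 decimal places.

0.7053

It's easier to compute the probability that all 30 are distinct.
P(all distinct) = 366/366 · 365/366 · ··· · 337/366 ≈ 0.2947.
So the probability of at least one match is 1 − 0.2947 = 0.7053.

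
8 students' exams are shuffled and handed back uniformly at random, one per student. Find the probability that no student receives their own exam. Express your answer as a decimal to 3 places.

0.368

This is the derangement probability: permutations of 8 with no fixed point.
D(8) = 8! · (1 − 1/1! + 1/2! − ··· + (−1)^8/8!) = 14833.
P = 14833/40320 = 2119/5760 ≈ 0.368.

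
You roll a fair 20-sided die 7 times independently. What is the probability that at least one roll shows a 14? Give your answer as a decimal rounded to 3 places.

P(no roll shows a 14) = (19/20)^7 ≈ 0.698.
P(at least one) = 1 − 0.698 = 0.302.

0.302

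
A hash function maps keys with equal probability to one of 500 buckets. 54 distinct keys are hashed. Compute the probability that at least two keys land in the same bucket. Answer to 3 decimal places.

0.949

It's easier to compute the probability that all 54 are distinct.
P(all distinct) = 500/500 · 499/500 · ··· · 447/500 ≈ 0.051.
So the probability of at least one match is 1 − 0.051 = 0.949.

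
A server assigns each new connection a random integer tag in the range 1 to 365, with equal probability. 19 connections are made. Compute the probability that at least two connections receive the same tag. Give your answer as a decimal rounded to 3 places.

It's easier to compute the probability that all 19 are distinct.
P(all distinct) = 365/365 · 364/365 · ··· · 347/365 ≈ 0.621.
So the probability of at least one match is 1 − 0.621 = 0.379.

0.379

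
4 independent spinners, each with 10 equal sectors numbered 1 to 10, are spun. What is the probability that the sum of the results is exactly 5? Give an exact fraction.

There are 10^4 = 10000 equally likely outcomes.
The number of ordered 4-tuples from {1,…,10} summing to 5 is 4.
P(sum = 5) = 4/10000 = 1/2500.

1/2500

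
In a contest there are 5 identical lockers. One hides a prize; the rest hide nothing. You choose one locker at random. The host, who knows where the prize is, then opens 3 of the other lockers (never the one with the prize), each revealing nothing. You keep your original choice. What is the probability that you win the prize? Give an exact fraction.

The host can always open 3 empty lockers regardless of your choice, so the reveals give no information about your original locker.
P(win by staying) = 1/5.

1/5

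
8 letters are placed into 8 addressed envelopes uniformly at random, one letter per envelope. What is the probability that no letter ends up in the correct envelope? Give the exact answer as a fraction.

This is the derangement probability: permutations of 8 with no fixed point.
D(8) = 8! · (1 − 1/1! + 1/2! − ··· + (−1)^8/8!) = 14833.
P = 14833/40320 = 2119/5760.

2119/5760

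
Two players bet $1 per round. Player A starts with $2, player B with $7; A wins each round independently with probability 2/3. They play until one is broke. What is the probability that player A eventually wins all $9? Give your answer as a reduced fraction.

384/511

Let r = q/p = (1/3)/(2/3) = 1/2. The recurrence P(i) = p·P(i+1) + q·P(i−1) with P(0)=0, P(9)=1 gives P(i) = (1 − r^i)/(1 − r^9).
P(2) = (1 − (1/2)^2) / (1 − (1/2)^9) = 384/511.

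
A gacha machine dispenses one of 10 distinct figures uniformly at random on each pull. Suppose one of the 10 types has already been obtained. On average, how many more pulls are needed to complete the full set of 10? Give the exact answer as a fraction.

Starting from 1 distinct type, each trial gives a new one with probability (10−i)/10 when i types are held, so the wait for the next new type is 10/(10−i).
E = 10/9 + 10/8 + 10/7 + 10/6 + 10/5 + 10/4 + 10/3 + 10/2 + 10/1 = 7129/252.

7129/252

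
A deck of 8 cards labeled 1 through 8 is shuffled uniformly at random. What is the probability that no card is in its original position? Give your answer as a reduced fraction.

2119/5760

This is the derangement probability: permutations of 8 with no fixed point.
D(8) = 8! · (1 − 1/1! + 1/2! − ··· + (−1)^8/8!) = 14833.
P = 14833/40320 = 2119/5760.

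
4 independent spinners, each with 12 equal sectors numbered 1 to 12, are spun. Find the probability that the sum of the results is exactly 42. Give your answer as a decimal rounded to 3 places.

0.004

There are 12^4 = 20736 equally likely outcomes.
The number of ordered 4-tuples from {1,…,12} summing to 42 is 84.
P(sum = 42) = 84/20736 = 7/1728 ≈ 0.004.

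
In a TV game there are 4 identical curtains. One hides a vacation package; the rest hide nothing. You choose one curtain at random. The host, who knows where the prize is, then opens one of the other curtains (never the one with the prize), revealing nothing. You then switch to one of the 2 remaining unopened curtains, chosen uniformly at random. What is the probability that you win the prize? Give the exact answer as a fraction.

Your original curtain holds the prize with probability 1/4, so the other 3 collectively hold it with probability 3/4.
The host can always find an empty curtain to open, so this doesn't change that 3/4; it is now spread over the 2 remaining unopened curtains.
P(win by switching) = (3/4) · (1/2) = 3/8.

3/8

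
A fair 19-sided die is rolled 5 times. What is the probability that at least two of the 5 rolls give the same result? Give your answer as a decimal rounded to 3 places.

P(all 5 different) = 19/19 · 18/19 · ··· · 15/19 ≈ 0.564.
P(at least two equal) = 1 − 0.564 = 0.436.

0.436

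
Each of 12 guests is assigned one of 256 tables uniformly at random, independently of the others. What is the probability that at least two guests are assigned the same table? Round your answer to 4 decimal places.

It's easier to compute the probability that all 12 are distinct.
P(all distinct) = 256/256 · 255/256 · ··· · 245/256 ≈ 0.7697.
So the probability of at least one match is 1 − 0.7697 = 0.2303.

0.2303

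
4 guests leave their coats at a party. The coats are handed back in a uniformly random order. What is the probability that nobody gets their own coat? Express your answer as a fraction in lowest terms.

This is the derangement probability: permutations of 4 with no fixed point.
D(4) = 4! · (1 − 1/1! + 1/2! − ··· + (−1)^4/4!) = 9.
P = 9/24 = 3/8.

3/8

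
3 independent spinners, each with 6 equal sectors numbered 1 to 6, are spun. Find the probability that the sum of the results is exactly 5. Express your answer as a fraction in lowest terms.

1/36

There are 6^3 = 216 equally likely outcomes.
The number of ordered 3-tuples from {1,…,6} summing to 5 is 6.
P(sum = 5) = 6/216 = 1/36.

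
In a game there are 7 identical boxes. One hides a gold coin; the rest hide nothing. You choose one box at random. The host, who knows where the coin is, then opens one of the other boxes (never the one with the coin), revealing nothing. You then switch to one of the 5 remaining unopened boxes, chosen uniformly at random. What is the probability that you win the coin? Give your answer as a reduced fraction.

6/35

Your original box holds the coin with probability 1/7, so the other 6 collectively hold it with probability 6/7.
The host can always find an empty box to open, so this doesn't change that 6/7; it is now spread over the 5 remaining unopened boxes.
P(win by switching) = (6/7) · (1/5) = 6/35.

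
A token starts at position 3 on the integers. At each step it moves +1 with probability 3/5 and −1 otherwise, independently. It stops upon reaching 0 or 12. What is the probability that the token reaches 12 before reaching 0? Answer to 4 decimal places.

0.7092

Let r = q/p = (2/5)/(3/5) = 2/3. The recurrence P(i) = p·P(i+1) + q·P(i−1) with P(0)=0, P(12)=1 gives P(i) = (1 − r^i)/(1 − r^12).
P(3) = (1 − (2/3)^3) / (1 − (2/3)^12) = 19683/27755 ≈ 0.7092.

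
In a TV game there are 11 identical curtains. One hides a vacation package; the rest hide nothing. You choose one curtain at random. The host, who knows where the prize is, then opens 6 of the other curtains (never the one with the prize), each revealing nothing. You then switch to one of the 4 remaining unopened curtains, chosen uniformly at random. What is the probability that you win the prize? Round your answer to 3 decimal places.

Your original curtain holds the prize with probability 1/11, so the other 10 collectively hold it with probability 10/11.
The host can always find 6 empty curtains to open, so the reveals don't change that 10/11; it is now spread over the 4 remaining unopened curtains.
P(win by switching) = (10/11) · (1/4) = 5/22 ≈ 0.227.

0.227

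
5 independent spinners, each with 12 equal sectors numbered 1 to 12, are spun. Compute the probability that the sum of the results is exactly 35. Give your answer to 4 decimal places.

There are 12^5 = 248832 equally likely outcomes.
The number of ordered 5-tuples from {1,…,12} summing to 35 is 11901.
P(sum = 35) = 11901/248832 = 3967/82944 ≈ 0.0478.

0.0478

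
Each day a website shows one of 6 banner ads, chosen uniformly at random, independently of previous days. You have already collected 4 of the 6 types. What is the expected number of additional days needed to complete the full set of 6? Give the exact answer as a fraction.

9

Starting from 4 distinct types, each trial gives a new one with probability (6−i)/6 when i types are held, so the wait for the next new type is 6/(6−i).
E = 6/2 + 6/1 = 9.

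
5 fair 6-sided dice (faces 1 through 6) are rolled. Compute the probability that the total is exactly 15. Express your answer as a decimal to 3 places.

0.084

There are 6^5 = 7776 equally likely outcomes.
The number of ordered 5-tuples from {1,…,6} summing to 15 is 651.
P(sum = 15) = 651/7776 = 217/2592 ≈ 0.084.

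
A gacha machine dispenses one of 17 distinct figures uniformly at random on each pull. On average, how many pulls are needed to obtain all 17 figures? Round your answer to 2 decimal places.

After i distinct types are collected, each trial gives a new one with probability (17−i)/17, so the expected wait for the next new type is 17/(17−i).
E = 17/17 + 17/16 + 17/15 + 17/14 + 17/13 + 17/12 + 17/11 + 17/10 + 17/9 + 17/8 + 17/7 + 17/6 + 17/5 + 17/4 + 17/3 + 17/2 + 17/1 = 42142223/720720 ≈ 58.47.

58.47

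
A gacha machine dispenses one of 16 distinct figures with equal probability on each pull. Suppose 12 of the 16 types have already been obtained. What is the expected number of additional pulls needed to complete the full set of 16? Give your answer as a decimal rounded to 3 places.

Starting from 12 distinct types, each trial gives a new one with probability (16−i)/16 when i types are held, so the wait for the next new type is 16/(16−i).
E = 16/4 + 16/3 + 16/2 + 16/1 = 100/3 ≈ 33.333.

33.333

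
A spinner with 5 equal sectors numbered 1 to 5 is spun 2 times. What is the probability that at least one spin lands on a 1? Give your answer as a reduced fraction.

P(no spin lands on a 1) = (4/5)^2 = 16/25.
P(at least one) = 1 − 16/25 = 9/25.

9/25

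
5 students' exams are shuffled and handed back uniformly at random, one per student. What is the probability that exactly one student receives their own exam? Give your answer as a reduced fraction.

Choose which one is fixed: C(5,1) = 5 ways.
The remaining 4 must have no fixed point: D(4) = 9.
P = 5·9/120 = 3/8.

3/8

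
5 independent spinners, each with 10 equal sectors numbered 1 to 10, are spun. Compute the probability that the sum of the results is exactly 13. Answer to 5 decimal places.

There are 10^5 = 100000 equally likely outcomes.
The number of ordered 5-tuples from {1,…,10} summing to 13 is 495.
P(sum = 13) = 495/100000 = 99/20000 ≈ 0.00495.

0.00495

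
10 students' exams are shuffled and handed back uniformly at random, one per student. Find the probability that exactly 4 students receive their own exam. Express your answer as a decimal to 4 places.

0.0153

Choose which 4 of the 10 are fixed: C(10,4) = 210 ways.
The remaining 6 must have no fixed point: D(6) = 265.
P = 210·265/3628800 = 53/3456 ≈ 0.0153.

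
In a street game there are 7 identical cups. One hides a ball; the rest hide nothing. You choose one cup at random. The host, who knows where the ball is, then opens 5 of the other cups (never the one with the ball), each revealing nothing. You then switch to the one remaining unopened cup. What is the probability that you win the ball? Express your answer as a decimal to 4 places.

Your original cup holds the ball with probability 1/7, so the other 6 collectively hold it with probability 6/7.
The host can always find 5 empty cups to open, so the reveals don't change that 6/7; it is now spread over the 1 remaining unopened cup.
P(win by switching) = (6/7) · (1/1) = 6/7 ≈ 0.8571.

0.8571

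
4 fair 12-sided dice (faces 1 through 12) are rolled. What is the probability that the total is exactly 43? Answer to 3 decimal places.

There are 12^4 = 20736 equally likely outcomes.
The number of ordered 4-tuples from {1,…,12} summing to 43 is 56.
P(sum = 43) = 56/20736 = 7/2592 ≈ 0.003.

0.003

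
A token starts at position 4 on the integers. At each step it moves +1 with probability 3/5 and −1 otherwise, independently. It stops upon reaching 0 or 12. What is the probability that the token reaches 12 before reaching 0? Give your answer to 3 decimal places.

Let r = q/p = (2/5)/(3/5) = 2/3. The recurrence P(i) = p·P(i+1) + q·P(i−1) with P(0)=0, P(12)=1 gives P(i) = (1 − r^i)/(1 − r^12).
P(4) = (1 − (2/3)^4) / (1 − (2/3)^12) = 6561/8113 ≈ 0.809.

0.809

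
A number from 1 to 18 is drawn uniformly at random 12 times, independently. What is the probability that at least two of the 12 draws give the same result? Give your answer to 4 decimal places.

0.9923

P(all 12 different) = 18/18 · 17/18 · ··· · 7/18 ≈ 0.0077.
P(at least two equal) = 1 − 0.0077 = 0.9923.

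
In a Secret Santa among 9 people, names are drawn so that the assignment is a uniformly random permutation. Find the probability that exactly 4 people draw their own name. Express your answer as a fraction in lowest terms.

Choose which 4 of the 9 are fixed: C(9,4) = 126 ways.
The remaining 5 must have no fixed point: D(5) = 44.
P = 126·44/362880 = 11/720.

11/720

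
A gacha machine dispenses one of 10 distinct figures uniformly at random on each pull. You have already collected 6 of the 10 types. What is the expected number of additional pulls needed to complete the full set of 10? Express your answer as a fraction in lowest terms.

125/6

Starting from 6 distinct types, each trial gives a new one with probability (10−i)/10 when i types are held, so the wait for the next new type is 10/(10−i).
E = 10/4 + 10/3 + 10/2 + 10/1 = 125/6.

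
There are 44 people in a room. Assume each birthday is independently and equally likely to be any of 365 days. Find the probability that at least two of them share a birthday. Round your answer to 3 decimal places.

0.933

It's easier to compute the probability that all 44 are distinct.
P(all distinct) = 365/365 · 364/365 · ··· · 322/365 ≈ 0.067.
So the probability of at least one match is 1 − 0.067 = 0.933.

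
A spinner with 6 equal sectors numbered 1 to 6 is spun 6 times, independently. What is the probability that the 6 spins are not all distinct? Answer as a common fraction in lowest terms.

P(all 6 different) = 6/6 · 5/6 · ··· · 1/6 = 5/324.
P(at least two equal) = 1 − 5/324 = 319/324.

319/324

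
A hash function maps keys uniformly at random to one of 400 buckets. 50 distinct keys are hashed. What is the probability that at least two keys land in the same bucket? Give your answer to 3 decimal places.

0.959

It's easier to compute the probability that all 50 are distinct.
P(all distinct) = 400/400 · 399/400 · ··· · 351/400 ≈ 0.041.
So the probability of at least one match is 1 − 0.041 = 0.959.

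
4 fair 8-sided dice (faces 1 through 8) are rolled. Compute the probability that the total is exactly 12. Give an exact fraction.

There are 8^4 = 4096 equally likely outcomes.
The number of ordered 4-tuples from {1,…,8} summing to 12 is 161.
P(sum = 12) = 161/4096.

161/4096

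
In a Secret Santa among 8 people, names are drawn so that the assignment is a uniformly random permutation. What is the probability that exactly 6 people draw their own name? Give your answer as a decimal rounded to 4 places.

Choose which 6 of the 8 are fixed: C(8,6) = 28 ways.
The remaining 2 must have no fixed point: D(2) = 1.
P = 28·1/40320 = 1/1440 ≈ 0.0007.

0.0007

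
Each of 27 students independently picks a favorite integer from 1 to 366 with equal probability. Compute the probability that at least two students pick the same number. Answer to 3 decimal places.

0.626

It's easier to compute the probability that all 27 are distinct.
P(all distinct) = 366/366 · 365/366 · ··· · 340/366 ≈ 0.374.
So the probability of at least one match is 1 − 0.374 = 0.626.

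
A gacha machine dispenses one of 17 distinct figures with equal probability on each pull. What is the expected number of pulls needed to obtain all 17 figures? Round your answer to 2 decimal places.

58.47

After i distinct types are collected, each trial gives a new one with probability (17−i)/17, so the expected wait for the next new type is 17/(17−i).
E = 17/17 + 17/16 + 17/15 + 17/14 + 17/13 + 17/12 + 17/11 + 17/10 + 17/9 + 17/8 + 17/7 + 17/6 + 17/5 + 17/4 + 17/3 + 17/2 + 17/1 = 42142223/720720 ≈ 58.47.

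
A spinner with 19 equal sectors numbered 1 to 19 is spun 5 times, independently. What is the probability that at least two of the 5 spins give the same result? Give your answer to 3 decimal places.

P(all 5 different) = 19/19 · 18/19 · ··· · 15/19 ≈ 0.564.
P(at least two equal) = 1 − 0.564 = 0.436.

0.436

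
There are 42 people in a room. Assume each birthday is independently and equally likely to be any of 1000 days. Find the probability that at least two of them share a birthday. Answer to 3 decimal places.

It's easier to compute the probability that all 42 are distinct.
P(all distinct) = 1000/1000 · 999/1000 · ··· · 959/1000 ≈ 0.418.
So the probability of at least one match is 1 − 0.418 = 0.582.

0.582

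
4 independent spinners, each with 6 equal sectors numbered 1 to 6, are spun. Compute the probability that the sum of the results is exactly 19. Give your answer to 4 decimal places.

0.0432

There are 6^4 = 1296 equally likely outcomes.
The number of ordered 4-tuples from {1,…,6} summing to 19 is 56.
P(sum = 19) = 56/1296 = 7/162 ≈ 0.0432.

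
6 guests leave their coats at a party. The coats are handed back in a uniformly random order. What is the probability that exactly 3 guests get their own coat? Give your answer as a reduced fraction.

1/18

Choose which 3 of the 6 are fixed: C(6,3) = 20 ways.
The remaining 3 must have no fixed point: D(3) = 2.
P = 20·2/720 = 1/18.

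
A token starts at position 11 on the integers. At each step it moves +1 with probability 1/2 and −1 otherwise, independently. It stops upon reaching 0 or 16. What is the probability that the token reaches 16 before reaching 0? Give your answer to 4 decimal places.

0.6875

With a fair step, P(i) = ½P(i−1) + ½P(i+1) with P(0)=0, P(16)=1 has the linear solution P(i) = i/16.
P(11) = 11/16 ≈ 0.6875.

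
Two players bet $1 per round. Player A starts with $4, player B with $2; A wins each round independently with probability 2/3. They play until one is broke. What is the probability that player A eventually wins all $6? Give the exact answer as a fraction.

Let r = q/p = (1/3)/(2/3) = 1/2. The recurrence P(i) = p·P(i+1) + q·P(i−1) with P(0)=0, P(6)=1 gives P(i) = (1 − r^i)/(1 − r^6).
P(4) = (1 − (1/2)^4) / (1 − (1/2)^6) = 20/21.

20/21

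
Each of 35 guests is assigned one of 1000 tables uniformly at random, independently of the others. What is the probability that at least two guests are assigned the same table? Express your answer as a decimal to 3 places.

It's easier to compute the probability that all 35 are distinct.
P(all distinct) = 1000/1000 · 999/1000 · ··· · 966/1000 ≈ 0.548.
So the probability of at least one match is 1 − 0.548 = 0.452.

0.452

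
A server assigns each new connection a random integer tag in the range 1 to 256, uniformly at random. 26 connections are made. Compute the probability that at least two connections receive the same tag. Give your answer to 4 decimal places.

It's easier to compute the probability that all 26 are distinct.
P(all distinct) = 256/256 · 255/256 · ··· · 231/256 ≈ 0.2688.
So the probability of at least one match is 1 − 0.2688 = 0.7312.

0.7312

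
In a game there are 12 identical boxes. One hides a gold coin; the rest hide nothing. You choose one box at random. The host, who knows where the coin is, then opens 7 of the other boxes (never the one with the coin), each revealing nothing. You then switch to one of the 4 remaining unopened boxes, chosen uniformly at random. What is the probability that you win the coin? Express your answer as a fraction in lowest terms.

11/48

Your original box holds the coin with probability 1/12, so the other 11 collectively hold it with probability 11/12.
The host can always find 7 empty boxes to open, so the reveals don't change that 11/12; it is now spread over the 4 remaining unopened boxes.
P(win by switching) = (11/12) · (1/4) = 11/48.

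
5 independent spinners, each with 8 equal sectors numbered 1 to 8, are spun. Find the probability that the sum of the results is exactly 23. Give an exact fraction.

There are 8^5 = 32768 equally likely outcomes.
The number of ordered 5-tuples from {1,…,8} summing to 23 is 2460.
P(sum = 23) = 2460/32768 = 615/8192.

615/8192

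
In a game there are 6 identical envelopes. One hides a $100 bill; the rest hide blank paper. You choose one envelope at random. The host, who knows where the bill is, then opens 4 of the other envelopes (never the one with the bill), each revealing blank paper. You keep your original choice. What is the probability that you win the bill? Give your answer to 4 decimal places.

0.1667

The host can always open 4 empty envelopes regardless of your choice, so the reveals give no information about your original envelope.
P(win by staying) = 1/6 ≈ 0.1667.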